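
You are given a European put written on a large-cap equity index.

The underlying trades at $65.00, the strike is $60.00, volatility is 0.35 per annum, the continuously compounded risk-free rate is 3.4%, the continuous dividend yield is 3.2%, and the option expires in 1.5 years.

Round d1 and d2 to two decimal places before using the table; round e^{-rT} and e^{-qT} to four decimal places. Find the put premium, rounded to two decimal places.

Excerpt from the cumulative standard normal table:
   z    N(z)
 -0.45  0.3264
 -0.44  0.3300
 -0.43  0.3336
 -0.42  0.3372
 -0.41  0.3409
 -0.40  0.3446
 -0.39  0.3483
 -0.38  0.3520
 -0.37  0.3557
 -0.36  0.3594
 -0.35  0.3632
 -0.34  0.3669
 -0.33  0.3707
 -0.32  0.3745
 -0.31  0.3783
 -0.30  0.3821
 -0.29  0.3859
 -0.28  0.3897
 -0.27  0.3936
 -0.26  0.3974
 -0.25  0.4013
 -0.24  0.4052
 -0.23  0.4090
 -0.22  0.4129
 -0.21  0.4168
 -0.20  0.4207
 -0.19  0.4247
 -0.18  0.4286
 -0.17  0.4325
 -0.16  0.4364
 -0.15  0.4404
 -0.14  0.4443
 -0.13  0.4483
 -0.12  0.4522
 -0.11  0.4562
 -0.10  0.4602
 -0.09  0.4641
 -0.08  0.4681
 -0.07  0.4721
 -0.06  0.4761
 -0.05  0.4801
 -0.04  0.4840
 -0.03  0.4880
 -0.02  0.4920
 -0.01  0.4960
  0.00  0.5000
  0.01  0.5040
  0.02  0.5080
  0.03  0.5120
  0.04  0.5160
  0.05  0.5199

$7.85

σ√T = 0.35 × 1.2247 = 0.4287
ln(S/K) + (r − q + σ²/2)T = ln(65/60) + (0.034 − 0.032 + 0.35²/2)·1.5 = 0.0800 + 0.0949 = 0.1749
d₁ = 0.1749 / 0.4287 = 0.4081 ⇒ 0.41
d₂ = d₁ − σ√T = 0.4081 − 0.4287 = -0.0206 ⇒ -0.02
e^(−qT) = e^(−0.032·1.5) = 0.9531;  e^(−rT) = e^(−0.034·1.5) = 0.9503
N(−d₂) = N(0.02) = 0.5080;  N(−d₁) = N(-0.41) = 0.3409
P = 60·0.9503·0.5080 − 65·0.9531·0.3409 = 28.9651 − 21.1193 = 7.8459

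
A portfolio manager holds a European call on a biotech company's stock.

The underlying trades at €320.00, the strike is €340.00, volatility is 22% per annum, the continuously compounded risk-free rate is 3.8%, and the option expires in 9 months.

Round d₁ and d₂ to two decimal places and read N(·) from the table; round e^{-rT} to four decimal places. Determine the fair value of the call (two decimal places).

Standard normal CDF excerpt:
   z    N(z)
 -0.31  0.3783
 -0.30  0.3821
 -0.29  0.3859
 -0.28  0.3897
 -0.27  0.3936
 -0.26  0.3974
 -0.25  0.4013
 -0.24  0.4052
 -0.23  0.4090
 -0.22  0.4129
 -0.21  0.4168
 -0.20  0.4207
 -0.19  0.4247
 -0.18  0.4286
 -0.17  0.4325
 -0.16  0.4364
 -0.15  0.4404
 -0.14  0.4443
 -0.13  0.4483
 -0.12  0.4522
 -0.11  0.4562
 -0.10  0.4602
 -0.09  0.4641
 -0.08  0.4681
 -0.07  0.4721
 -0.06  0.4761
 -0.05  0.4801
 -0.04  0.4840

€19.75

T = 0.75;  σ√T = 0.1905
ln(S/K) + (r + σ²/2)T = ln(320/340) + (0.038 + 0.22²/2)·0.75 = -0.0606 + 0.0466 = -0.0140
d₁ = -0.0140 / 0.1905 = -0.0733 which rounds to -0.07
d₂ = d₁ − σ√T = -0.0733 − 0.1905 = -0.2639 which rounds to -0.26
exp(−rT) = exp(−0.038·0.75) = 0.9719
C = 320·N(-0.07) − 340·0.9719·N(-0.26) = 320·0.4721 − 340·0.9719·0.3974 = 151.0720 − 131.3192 = 19.7528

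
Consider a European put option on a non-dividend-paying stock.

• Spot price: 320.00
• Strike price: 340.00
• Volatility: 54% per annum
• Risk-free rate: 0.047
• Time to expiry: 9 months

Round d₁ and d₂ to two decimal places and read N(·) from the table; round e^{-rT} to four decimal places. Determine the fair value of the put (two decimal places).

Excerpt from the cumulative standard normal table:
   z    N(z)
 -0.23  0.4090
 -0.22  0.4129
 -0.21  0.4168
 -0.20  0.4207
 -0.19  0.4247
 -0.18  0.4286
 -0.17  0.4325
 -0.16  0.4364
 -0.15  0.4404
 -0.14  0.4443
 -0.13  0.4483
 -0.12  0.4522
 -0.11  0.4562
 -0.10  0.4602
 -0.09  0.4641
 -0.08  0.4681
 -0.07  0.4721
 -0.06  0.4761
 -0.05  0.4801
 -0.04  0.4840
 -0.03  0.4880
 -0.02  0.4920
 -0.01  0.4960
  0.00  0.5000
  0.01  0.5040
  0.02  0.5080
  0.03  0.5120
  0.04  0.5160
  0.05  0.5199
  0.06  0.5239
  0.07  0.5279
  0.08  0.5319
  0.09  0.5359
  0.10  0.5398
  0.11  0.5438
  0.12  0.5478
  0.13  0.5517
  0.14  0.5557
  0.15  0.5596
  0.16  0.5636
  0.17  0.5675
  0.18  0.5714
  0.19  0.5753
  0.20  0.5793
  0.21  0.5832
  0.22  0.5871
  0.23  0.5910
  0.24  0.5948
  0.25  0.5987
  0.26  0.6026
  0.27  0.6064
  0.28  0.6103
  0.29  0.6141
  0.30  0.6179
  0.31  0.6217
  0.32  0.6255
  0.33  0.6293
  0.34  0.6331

64.42

σ√T = 0.54 × 0.8660 = 0.4677
d₁ = [ln(320/340) + (0.047 + ½·0.54²)·0.75] / (σ√T) = (-0.0606 + 0.1446) / 0.4677 = 0.1796 which rounds to 0.18
d₂ = 0.1796 − 0.4677 = -0.2881 which rounds to -0.29
exp(−rT) = exp(−0.047·0.75) = 0.9654
N(−d₂) = N(0.29) = 0.6141;  N(−d₁) = N(-0.18) = 0.4286
P = 340·0.9654·0.6141 − 320·0.4286 = 201.5697 − 137.1520 = 64.4177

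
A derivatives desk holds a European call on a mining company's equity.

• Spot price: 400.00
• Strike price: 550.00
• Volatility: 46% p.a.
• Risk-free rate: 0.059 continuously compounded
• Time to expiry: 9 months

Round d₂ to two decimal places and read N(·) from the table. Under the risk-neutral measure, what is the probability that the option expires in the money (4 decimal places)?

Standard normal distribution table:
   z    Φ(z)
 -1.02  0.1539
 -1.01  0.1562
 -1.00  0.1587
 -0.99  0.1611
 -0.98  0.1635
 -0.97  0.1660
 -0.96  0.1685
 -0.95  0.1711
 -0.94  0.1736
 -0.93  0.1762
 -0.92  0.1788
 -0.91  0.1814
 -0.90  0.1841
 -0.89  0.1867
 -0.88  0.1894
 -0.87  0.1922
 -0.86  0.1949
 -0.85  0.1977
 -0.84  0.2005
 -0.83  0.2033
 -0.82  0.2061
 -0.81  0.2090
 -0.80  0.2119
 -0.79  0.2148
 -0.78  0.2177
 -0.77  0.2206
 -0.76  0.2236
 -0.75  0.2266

0.1867

σ√T = 0.46 × 0.8660 = 0.3984
d₁ = [ln(400/550) + (0.059 + 0.46²/2)·0.75] / 0.3984 = [-0.3185 + 0.1236] / 0.3984 = -0.4891 which rounds to -0.49
d₂ = d₁ − σ√T = -0.4891 − 0.3984 = -0.8875 which rounds to -0.89
Pr(exercise) under Q = N(d₂) = 0.1867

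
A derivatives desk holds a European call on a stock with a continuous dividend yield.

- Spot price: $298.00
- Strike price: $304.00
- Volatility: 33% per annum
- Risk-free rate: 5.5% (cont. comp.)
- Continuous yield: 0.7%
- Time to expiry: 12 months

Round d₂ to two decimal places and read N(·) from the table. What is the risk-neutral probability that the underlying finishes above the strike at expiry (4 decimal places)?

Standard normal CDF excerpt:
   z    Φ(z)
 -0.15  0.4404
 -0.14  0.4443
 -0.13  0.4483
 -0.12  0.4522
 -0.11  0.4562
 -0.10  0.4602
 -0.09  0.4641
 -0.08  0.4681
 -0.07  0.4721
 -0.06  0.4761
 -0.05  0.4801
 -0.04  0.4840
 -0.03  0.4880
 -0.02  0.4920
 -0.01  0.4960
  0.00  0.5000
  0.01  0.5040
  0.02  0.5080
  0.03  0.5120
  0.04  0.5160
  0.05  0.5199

0.4681

σ√T = 0.33 × 1.0000 = 0.3300
d₁ = [ln(298/304) + (0.055 − 0.007 + ½·0.33²)·1] / (σ√T) = (-0.0199 + 0.1025) / 0.3300 = 0.2500 which rounds to 0.25
d₂ = 0.2500 − 0.3300 = -0.0800 which rounds to -0.08
Pr(exercise) under Q = N(d₂) = 0.4681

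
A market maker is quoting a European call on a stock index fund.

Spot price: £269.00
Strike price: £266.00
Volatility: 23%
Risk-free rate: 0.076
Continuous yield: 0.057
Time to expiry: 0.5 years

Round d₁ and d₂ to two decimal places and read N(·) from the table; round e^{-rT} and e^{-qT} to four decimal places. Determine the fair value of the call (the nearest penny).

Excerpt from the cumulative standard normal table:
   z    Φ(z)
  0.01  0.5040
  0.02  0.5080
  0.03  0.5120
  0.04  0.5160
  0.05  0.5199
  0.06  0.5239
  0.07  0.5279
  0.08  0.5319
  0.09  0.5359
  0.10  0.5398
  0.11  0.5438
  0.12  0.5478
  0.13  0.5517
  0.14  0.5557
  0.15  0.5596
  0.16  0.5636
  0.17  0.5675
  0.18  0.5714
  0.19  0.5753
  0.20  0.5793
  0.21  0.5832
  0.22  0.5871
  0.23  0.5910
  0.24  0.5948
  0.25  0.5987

σ√T = 0.23 × 0.7071 = 0.1626
ln(S/K) + (r − q + σ²/2)T = ln(269/266) + (0.076 − 0.057 + 0.23²/2)·0.5 = 0.0112 + 0.0227 = 0.0339
d₁ = 0.0339 / 0.1626 = 0.2087 ≈ 0.21
d₂ = d₁ − σ√T = 0.2087 − 0.1626 = 0.0461 ≈ 0.05
e^(−qT) = e^(−0.057·0.5) = 0.9719;  e^(−rT) = e^(−0.076·0.5) = 0.9627
C = 269·0.9719·N(0.21) − 266·0.9627·N(0.05) = 269·0.9719·0.5832 − 266·0.9627·0.5199 = 152.4724 − 133.1351 = 19.3374

£19.34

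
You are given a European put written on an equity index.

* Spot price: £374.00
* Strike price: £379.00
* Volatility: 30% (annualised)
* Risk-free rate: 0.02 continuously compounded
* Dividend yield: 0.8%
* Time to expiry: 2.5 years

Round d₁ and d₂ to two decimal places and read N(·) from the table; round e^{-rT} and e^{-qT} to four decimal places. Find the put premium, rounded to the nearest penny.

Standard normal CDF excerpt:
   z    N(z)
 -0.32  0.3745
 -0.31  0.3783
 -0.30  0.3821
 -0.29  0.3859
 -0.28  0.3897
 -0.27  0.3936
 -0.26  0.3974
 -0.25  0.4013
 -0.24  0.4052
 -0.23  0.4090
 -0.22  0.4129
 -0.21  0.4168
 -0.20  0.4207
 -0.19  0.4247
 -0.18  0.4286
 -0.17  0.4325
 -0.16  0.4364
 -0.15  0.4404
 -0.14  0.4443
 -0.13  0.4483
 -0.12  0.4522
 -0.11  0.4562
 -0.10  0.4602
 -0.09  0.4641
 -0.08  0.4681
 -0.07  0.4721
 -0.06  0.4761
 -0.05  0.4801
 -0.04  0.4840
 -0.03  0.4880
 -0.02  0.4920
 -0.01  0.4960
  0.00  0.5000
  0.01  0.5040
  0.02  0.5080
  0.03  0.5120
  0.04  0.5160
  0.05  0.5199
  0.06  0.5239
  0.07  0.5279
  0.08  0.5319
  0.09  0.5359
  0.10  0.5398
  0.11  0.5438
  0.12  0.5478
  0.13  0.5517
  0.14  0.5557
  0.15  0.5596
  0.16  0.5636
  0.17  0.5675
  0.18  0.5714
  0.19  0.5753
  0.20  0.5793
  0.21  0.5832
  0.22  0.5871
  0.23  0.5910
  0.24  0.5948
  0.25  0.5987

£64.55

σ√T = 0.3·√2.5 = 0.4743
d₁ = [ln(374/379) + (0.02 − 0.008 + 0.3²/2)·2.5] / 0.4743 = [-0.0133 + 0.1425] / 0.4743 = 0.2724 ⇒ 0.27
d₂ = d₁ − σ√T = 0.2724 − 0.4743 = -0.2019 ⇒ -0.20
exp(−qT) = exp(−0.008·2.5) = 0.9802;  exp(−rT) = exp(−0.02·2.5) = 0.9512
P = 379·0.9512·N(0.20) − 374·0.9802·N(-0.27) = 379·0.9512·0.5793 − 374·0.9802·0.3936 = 208.8404 − 144.2917 = 64.5487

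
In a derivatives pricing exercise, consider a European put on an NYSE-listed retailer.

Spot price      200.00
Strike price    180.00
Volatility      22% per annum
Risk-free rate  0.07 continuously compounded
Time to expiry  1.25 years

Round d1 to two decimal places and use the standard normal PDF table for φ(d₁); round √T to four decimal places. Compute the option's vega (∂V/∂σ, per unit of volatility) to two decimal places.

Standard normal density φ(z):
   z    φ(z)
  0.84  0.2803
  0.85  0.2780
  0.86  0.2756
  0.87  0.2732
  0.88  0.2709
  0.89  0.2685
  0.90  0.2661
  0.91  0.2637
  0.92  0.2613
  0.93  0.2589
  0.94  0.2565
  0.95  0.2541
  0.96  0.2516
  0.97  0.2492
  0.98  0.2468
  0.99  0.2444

T = 1.25;  σ√T = 0.2460
d₁ = [ln(200/180) + (0.07 + 0.22²/2)·1.25] / 0.2460 = [0.1054 + 0.1178] / 0.2460 = 0.9071 ⇒ 0.91
√T = √1.25 = 1.1180
φ(d₁) = φ(0.91) = 0.2637
vega = S·φ(d₁)·√T = 200·0.2637·1.1180 = 58.9633

58.96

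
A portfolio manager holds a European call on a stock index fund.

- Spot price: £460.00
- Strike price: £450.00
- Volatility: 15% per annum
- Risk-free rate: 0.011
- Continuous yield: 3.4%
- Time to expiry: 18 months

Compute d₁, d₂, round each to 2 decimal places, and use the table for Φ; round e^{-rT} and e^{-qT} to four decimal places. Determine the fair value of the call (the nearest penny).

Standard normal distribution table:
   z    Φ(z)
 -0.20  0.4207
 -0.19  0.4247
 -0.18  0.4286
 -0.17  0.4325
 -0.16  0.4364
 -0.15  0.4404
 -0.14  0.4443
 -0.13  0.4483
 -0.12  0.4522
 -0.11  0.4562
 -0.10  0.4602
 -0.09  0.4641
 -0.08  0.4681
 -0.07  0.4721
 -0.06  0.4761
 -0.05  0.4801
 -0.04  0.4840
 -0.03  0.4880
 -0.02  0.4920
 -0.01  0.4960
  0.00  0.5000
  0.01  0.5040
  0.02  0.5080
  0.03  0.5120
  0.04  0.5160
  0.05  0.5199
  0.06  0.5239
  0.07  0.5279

σ√T = 0.15·√1.5 = 0.1837
d₁ = [ln(460/450) + (0.011 − 0.034 + 0.15²/2)·1.5] / 0.1837 = [0.0220 − 0.0176] / 0.1837 = 0.0237 ⇒ 0.02
d₂ = d₁ − σ√T = 0.0237 − 0.1837 = -0.1600 ⇒ -0.16
e^(−qT) = e^(−0.034·1.5) = 0.9503;  e^(−rT) = e^(−0.011·1.5) = 0.9836
N(d₁) = N(0.02) = 0.5080;  N(d₂) = N(-0.16) = 0.4364
C = 460·0.9503·0.5080 − 450·0.9836·0.4364 = 222.0661 − 193.1594 = 28.9067

£28.91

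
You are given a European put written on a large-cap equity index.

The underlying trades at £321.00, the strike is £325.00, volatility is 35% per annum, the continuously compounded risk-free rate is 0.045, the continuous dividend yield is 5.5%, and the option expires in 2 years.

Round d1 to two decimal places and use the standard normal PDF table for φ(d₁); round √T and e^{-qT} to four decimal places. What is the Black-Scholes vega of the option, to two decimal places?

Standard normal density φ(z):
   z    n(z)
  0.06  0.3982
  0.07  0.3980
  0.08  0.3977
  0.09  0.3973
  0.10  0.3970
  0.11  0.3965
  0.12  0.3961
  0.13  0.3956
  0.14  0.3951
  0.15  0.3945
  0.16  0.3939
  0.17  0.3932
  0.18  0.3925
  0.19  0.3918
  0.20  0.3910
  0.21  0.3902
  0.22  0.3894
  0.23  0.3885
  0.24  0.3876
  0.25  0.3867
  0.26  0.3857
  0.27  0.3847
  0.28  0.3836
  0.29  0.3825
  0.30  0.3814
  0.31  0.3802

σ√T = 0.35 × 1.4142 = 0.4950
d₁ = [ln(321/325) + (0.045 − 0.055 + 0.35²/2)·2] / 0.4950 = [-0.0124 + 0.1025] / 0.4950 = 0.1821 which rounds to 0.18
√T = √2 = 1.4142
φ(d₁) = φ(0.18) = 0.3925
exp(−qT) = exp(−0.055·2) = 0.8958
vega = S·exp(−qT)·φ(d₁)·√T = 321·0.8958·0.3925·1.4142 = 159.6124

159.61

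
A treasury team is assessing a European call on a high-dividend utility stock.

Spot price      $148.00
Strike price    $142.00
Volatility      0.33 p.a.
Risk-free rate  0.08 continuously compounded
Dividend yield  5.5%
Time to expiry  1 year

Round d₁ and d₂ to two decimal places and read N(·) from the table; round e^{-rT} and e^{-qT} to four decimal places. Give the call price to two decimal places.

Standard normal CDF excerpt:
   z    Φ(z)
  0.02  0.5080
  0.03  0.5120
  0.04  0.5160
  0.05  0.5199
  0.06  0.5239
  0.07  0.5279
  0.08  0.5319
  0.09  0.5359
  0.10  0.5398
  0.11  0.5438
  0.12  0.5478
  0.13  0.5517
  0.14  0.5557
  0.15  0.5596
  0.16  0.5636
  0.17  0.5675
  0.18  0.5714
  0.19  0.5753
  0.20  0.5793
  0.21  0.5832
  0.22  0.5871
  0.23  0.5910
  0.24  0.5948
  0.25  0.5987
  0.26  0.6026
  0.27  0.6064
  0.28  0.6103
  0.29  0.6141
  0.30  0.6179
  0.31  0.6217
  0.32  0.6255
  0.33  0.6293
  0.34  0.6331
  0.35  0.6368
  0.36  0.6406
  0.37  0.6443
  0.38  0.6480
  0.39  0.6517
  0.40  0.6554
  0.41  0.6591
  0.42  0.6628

σ√T = 0.33·√1 = 0.3300
ln(S/K) + (r − q + σ²/2)T = ln(148/142) + (0.08 − 0.055 + 0.33²/2)·1 = 0.0414 + 0.0795 = 0.1208
d₁ = 0.1208 / 0.3300 = 0.3662 ⇒ 0.37
d₂ = d₁ − σ√T = 0.3662 − 0.3300 = 0.0362 ⇒ 0.04
exp(−qT) = exp(−0.055·1) = 0.9465;  exp(−rT) = exp(−0.08·1) = 0.9231
N(d₁) = N(0.37) = 0.6443;  N(d₂) = N(0.04) = 0.5160
C = 148·0.9465·0.6443 − 142·0.9231·0.5160 = 90.2548 − 67.6374 = 22.6174

$22.62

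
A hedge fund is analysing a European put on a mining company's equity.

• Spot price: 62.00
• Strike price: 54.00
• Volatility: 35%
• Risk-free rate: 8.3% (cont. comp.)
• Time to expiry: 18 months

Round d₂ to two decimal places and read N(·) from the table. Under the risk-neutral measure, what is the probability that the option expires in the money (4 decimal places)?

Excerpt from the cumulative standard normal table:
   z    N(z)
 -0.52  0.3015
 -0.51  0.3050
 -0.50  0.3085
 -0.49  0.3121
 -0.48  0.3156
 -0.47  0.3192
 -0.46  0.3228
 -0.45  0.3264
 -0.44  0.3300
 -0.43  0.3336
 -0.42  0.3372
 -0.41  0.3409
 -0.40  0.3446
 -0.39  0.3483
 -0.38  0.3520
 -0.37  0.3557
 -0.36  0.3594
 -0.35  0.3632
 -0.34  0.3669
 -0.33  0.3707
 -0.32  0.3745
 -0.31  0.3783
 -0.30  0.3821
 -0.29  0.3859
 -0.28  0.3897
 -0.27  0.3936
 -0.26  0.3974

σ√T = 0.35 × 1.2247 = 0.4287
d₁ = [ln(62/54) + (0.083 + ½·0.35²)·1.5] / (σ√T) = (0.1382 + 0.2164) / 0.4287 = 0.8271 ⇒ 0.83
d₂ = 0.8271 − 0.4287 = 0.3984 ⇒ 0.40
Pr(exercise) under Q = N(−d₂) = N(-0.40) = 0.3446

0.3446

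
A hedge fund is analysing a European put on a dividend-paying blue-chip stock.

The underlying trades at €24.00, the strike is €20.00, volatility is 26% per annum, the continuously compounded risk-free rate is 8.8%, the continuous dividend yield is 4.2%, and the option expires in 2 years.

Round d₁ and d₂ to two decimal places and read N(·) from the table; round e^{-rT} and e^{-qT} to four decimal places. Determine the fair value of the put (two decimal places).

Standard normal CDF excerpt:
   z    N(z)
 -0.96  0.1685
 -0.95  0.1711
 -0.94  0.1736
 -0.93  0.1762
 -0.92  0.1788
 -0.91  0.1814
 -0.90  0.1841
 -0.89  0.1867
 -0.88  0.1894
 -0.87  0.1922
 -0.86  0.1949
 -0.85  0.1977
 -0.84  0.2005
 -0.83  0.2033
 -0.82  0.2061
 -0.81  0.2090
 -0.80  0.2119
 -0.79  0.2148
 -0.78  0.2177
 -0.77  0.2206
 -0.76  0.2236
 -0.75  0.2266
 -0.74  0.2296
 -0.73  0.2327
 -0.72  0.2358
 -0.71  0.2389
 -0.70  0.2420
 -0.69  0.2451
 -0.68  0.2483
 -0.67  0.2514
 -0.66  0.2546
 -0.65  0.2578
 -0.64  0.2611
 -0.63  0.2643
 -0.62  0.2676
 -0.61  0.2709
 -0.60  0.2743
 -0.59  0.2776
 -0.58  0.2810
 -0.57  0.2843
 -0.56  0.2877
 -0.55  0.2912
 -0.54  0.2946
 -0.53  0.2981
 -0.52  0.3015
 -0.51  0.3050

σ√T = 0.26 × 1.4142 = 0.3677
d₁ = [ln(24/20) + (0.088 − 0.042 + 0.26²/2)·2] / 0.3677 = [0.1823 + 0.1596] / 0.3677 = 0.9299 → 0.93
d₂ = d₁ − σ√T = 0.9299 − 0.3677 = 0.5622 → 0.56
e^(−qT) = e^(−0.042·2) = 0.9194;  e^(−rT) = e^(−0.088·2) = 0.8386
N(−d₂) = N(-0.56) = 0.2877;  N(−d₁) = N(-0.93) = 0.1762
P = 20·0.8386·0.2877 − 24·0.9194·0.1762 = 4.8253 − 3.8880 = 0.9373

€0.94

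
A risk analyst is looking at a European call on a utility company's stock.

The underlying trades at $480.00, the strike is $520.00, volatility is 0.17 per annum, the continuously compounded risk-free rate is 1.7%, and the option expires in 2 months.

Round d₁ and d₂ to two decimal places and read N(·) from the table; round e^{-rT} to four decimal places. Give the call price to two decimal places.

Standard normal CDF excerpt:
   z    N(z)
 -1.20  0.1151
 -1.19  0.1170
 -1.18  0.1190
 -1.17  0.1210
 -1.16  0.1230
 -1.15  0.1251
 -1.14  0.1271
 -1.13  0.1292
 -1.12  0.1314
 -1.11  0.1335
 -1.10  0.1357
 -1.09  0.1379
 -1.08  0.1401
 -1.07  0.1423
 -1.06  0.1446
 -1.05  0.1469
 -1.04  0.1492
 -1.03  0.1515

σ√T = 0.17·√0.1667 = 0.0694
d₁ = [ln(480/520) + (0.017 + 0.17²/2)·0.1667] / 0.0694 = [-0.0800 + 0.0052] / 0.0694 = -1.0778 ⇒ -1.08
d₂ = d₁ − σ√T = -1.0778 − 0.0694 = -1.1472 ⇒ -1.15
e^(−rT) = e^(−0.017·0.1667) = 0.9972
C = 480·N(-1.08) − 520·0.9972·N(-1.15) = 480·0.1401 − 520·0.9972·0.1251 = 67.2480 − 64.8699 = 2.3781

$2.38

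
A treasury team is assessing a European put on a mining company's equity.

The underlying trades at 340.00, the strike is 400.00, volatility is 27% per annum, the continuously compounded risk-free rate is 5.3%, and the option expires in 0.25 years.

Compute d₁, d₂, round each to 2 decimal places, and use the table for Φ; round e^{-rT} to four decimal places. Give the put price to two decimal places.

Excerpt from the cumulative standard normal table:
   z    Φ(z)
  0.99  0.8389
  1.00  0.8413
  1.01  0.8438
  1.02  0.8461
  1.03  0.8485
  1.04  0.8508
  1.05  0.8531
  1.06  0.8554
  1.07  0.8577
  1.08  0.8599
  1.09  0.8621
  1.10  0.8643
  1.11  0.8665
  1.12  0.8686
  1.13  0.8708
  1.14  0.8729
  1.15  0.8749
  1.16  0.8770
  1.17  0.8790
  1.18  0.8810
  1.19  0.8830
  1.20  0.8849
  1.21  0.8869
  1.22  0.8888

57.69

σ√T = 0.27 × 0.5000 = 0.1350
ln(S/K) + (r + σ²/2)T = ln(340/400) + (0.053 + 0.27²/2)·0.25 = -0.1625 + 0.0224 = -0.1402
d₁ = -0.1402 / 0.1350 = -1.0382 which rounds to -1.04
d₂ = d₁ − σ√T = -1.0382 − 0.1350 = -1.1732 which rounds to -1.17
e^(−rT) = e^(−0.053·0.25) = 0.9868
P = 400·0.9868·N(1.17) − 340·N(1.04) = 400·0.9868·0.8790 − 340·0.8508 = 346.9589 − 289.2720 = 57.6869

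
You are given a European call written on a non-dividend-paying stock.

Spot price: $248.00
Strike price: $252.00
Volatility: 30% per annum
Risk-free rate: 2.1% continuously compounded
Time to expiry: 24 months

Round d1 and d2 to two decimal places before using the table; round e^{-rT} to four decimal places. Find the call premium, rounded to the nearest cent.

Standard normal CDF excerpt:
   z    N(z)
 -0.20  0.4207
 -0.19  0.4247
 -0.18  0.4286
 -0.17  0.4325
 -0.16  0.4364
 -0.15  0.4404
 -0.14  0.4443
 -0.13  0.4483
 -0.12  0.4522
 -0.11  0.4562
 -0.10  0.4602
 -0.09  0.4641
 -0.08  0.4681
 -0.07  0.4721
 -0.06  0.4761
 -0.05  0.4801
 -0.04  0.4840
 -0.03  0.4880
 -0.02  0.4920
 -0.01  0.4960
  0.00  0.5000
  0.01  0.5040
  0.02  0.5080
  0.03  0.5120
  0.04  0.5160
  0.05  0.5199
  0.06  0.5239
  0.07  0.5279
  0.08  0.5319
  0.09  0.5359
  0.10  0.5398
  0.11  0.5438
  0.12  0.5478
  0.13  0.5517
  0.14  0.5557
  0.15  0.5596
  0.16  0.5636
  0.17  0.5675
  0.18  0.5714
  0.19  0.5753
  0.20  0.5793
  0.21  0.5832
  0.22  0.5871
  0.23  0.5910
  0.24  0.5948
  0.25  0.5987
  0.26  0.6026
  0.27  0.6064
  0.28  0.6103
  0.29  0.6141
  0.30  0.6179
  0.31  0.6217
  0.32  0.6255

σ√T = 0.3·√2 = 0.4243
d₁ = [ln(248/252) + (0.021 + 0.3²/2)·2] / 0.4243 = [-0.0160 + 0.1320] / 0.4243 = 0.2734 → 0.27
d₂ = d₁ − σ√T = 0.2734 − 0.4243 = -0.1509 → -0.15
exp(−rT) = exp(−0.021·2) = 0.9589
N(d₁) = N(0.27) = 0.6064;  N(d₂) = N(-0.15) = 0.4404
C = 248·0.6064 − 252·0.9589·0.4404 = 150.3872 − 106.4195 = 43.9677

$43.97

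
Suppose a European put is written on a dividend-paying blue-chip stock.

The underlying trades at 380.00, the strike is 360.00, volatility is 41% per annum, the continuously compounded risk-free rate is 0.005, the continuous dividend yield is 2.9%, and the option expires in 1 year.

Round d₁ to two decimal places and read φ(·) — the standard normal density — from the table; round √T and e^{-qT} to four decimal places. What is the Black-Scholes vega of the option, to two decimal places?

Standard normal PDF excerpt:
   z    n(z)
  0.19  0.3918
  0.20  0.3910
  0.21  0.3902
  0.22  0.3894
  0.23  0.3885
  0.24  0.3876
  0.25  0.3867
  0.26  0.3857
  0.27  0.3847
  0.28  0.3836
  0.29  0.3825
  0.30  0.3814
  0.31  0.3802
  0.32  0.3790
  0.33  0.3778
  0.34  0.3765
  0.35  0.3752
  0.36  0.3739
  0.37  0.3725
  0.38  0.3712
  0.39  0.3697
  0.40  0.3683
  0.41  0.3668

σ√T = 0.41·√1 = 0.4100
ln(S/K) + (r − q + σ²/2)T = ln(380/360) + (0.005 − 0.029 + 0.41²/2)·1 = 0.0541 + 0.0600 = 0.1141
d₁ = 0.1141 / 0.4100 = 0.2783 → 0.28
√T = √1 = 1.0000
φ(d₁) = φ(0.28) = 0.3836
e^(−qT) = e^(−0.029·1) = 0.9714
vega = S·e^(−qT)·φ(d₁)·√T = 380·0.9714·0.3836·1.0000 = 141.5990
(The call has the same vega.)

141.60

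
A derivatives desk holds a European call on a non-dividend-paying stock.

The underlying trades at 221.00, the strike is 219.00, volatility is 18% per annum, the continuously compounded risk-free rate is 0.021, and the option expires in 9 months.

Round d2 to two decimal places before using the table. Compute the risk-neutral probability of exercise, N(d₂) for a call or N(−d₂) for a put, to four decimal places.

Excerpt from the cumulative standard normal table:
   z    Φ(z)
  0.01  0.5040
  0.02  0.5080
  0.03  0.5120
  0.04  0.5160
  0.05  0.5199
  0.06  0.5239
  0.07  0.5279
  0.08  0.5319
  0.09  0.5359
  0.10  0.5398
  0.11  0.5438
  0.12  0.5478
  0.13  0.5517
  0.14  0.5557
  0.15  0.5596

0.5319

σ√T = 0.18 × 0.8660 = 0.1559
ln(S/K) + (r + σ²/2)T = ln(221/219) + (0.021 + 0.18²/2)·0.75 = 0.0091 + 0.0279 = 0.0370
d₁ = 0.0370 / 0.1559 = 0.2373 which rounds to 0.24
d₂ = d₁ − σ√T = 0.2373 − 0.1559 = 0.0814 which rounds to 0.08
Pr(exercise) under Q = N(d₂) = 0.5319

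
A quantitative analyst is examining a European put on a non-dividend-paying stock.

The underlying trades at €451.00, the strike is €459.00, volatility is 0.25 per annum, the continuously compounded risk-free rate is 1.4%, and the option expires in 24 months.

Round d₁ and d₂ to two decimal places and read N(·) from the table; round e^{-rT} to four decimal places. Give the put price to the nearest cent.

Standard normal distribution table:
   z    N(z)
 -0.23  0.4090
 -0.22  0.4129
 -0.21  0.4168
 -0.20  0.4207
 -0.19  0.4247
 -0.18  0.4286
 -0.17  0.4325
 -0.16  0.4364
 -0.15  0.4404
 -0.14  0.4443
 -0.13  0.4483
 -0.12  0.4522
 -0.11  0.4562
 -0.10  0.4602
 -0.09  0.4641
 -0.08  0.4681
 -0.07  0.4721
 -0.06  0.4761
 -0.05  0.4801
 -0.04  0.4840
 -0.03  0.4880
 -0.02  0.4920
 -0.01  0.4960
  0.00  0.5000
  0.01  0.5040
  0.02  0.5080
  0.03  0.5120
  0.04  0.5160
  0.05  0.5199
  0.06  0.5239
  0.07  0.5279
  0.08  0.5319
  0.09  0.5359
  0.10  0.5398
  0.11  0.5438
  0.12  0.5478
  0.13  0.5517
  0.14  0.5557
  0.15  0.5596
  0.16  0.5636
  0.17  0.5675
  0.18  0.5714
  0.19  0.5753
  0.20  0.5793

T = 2;  σ√T = 0.3536
d₁ = [ln(451/459) + (0.014 + 0.25²/2)·2] / 0.3536 = [-0.0176 + 0.0905] / 0.3536 = 0.2062 ⇒ 0.21
d₂ = d₁ − σ√T = 0.2062 − 0.3536 = -0.1473 ⇒ -0.15
e^(−rT) = e^(−0.014·2) = 0.9724
P = 459·0.9724·N(0.15) − 451·N(-0.21) = 459·0.9724·0.5596 − 451·0.4168 = 249.7672 − 187.9768 = 61.7904

€61.79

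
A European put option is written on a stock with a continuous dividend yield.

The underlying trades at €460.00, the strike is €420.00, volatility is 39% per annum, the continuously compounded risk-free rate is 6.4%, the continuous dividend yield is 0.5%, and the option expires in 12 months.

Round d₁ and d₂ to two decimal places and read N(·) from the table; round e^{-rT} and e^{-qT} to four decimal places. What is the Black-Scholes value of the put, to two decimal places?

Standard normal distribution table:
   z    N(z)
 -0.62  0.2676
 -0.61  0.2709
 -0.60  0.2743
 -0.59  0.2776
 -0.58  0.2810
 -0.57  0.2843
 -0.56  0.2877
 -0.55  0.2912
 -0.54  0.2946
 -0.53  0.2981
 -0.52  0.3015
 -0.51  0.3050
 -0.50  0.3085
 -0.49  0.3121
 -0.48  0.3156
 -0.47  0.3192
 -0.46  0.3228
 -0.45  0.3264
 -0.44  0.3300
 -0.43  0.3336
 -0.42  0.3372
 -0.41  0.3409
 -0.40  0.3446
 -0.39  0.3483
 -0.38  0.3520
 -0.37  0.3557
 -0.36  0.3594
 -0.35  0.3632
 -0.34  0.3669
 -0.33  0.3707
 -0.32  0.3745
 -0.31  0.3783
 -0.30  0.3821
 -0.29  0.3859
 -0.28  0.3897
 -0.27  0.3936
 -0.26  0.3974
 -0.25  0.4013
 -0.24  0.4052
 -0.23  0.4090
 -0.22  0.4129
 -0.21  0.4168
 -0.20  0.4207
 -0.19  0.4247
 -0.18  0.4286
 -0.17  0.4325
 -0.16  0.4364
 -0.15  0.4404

σ√T = 0.39 × 1.0000 = 0.3900
d₁ = [ln(460/420) + (0.064 − 0.005 + ½·0.39²)·1] / (σ√T) = (0.0910 + 0.1351) / 0.3900 = 0.5795 → 0.58
d₂ = 0.5795 − 0.3900 = 0.1895 → 0.19
e^(−qT) = e^(−0.005·1) = 0.9950;  e^(−rT) = e^(−0.064·1) = 0.9380
N(−d₂) = N(-0.19) = 0.4247;  N(−d₁) = N(-0.58) = 0.2810
P = 420·0.9380·0.4247 − 460·0.9950·0.2810 = 167.3148 − 128.6137 = 38.7011

€38.70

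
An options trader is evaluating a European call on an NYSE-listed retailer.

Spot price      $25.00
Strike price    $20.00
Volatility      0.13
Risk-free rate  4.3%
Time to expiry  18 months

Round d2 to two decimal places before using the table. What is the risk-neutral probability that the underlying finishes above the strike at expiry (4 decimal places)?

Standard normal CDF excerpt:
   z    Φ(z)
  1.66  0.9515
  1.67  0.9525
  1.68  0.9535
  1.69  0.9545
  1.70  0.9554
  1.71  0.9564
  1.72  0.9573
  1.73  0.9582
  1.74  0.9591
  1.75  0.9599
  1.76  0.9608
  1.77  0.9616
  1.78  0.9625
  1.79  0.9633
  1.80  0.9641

0.9582

T = 1.5;  σ√T = 0.1592
d₁ = [ln(25/20) + (0.043 + ½·0.13²)·1.5] / (σ√T) = (0.2231 + 0.0772) / 0.1592 = 1.8862 ⇒ 1.89
d₂ = 1.8862 − 0.1592 = 1.7270 ⇒ 1.73
Pr(exercise) under Q = N(d₂) = 0.9582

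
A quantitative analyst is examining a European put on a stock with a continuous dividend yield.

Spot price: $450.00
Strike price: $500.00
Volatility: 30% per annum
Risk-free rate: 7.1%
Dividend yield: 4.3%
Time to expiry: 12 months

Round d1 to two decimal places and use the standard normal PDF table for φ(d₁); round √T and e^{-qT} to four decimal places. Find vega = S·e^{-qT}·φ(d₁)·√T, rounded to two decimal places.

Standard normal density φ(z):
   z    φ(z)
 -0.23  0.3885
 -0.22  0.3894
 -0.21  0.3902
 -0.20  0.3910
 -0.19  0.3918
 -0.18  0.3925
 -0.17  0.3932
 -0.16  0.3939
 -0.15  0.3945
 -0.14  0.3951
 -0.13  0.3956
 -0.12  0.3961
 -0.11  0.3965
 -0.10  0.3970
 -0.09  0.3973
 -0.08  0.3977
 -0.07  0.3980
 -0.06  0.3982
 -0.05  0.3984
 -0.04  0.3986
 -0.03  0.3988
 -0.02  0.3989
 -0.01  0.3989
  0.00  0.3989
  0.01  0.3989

170.91

σ√T = 0.3 × 1.0000 = 0.3000
ln(S/K) + (r − q + σ²/2)T = ln(450/500) + (0.071 − 0.043 + 0.3²/2)·1 = -0.1054 + 0.0730 = -0.0324
d₁ = -0.0324 / 0.3000 = -0.1079 ⇒ -0.11
√T = √1 = 1.0000
φ(d₁) = φ(-0.11) = 0.3965
exp(−qT) = exp(−0.043·1) = 0.9579
vega = S·exp(−qT)·φ(d₁)·√T = 450·0.9579·0.3965·1.0000 = 170.9133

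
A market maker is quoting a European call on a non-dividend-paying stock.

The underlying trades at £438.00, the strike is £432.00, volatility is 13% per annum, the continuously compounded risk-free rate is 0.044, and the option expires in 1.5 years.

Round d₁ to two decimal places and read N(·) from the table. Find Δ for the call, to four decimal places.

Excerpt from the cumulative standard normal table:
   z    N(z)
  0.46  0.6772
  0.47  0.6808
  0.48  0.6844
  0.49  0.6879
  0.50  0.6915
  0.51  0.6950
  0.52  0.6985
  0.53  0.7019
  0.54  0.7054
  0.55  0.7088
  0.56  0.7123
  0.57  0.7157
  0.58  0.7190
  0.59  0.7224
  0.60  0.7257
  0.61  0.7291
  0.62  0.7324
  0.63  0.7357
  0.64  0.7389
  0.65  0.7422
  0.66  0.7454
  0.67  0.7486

0.7190

σ√T = 0.13 × 1.2247 = 0.1592
ln(S/K) + (r + σ²/2)T = ln(438/432) + (0.044 + 0.13²/2)·1.5 = 0.0138 + 0.0787 = 0.0925
d₁ = 0.0925 / 0.1592 = 0.5808 ⇒ 0.58
N(d₁) = N(0.58) = 0.7190
Δ_call = N(d₁) = 0.7190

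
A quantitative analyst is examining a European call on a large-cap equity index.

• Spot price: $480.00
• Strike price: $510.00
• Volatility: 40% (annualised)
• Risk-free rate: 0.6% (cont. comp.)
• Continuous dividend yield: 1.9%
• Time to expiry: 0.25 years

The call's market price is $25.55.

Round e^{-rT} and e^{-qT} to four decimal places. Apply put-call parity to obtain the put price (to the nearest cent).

$57.04

exp(−qT) = exp(−0.019·0.25) = 0.9953;  exp(−rT) = exp(−0.006·0.25) = 0.9985
Put-call parity: C − P = S·e^(−qT) − K·e^(−rT) = 480·0.9953 − 510·0.9985 = 477.7440 − 509.2350 = -31.4910
P = C − (C − P) = 25.55 − (-31.4910) = 57.0410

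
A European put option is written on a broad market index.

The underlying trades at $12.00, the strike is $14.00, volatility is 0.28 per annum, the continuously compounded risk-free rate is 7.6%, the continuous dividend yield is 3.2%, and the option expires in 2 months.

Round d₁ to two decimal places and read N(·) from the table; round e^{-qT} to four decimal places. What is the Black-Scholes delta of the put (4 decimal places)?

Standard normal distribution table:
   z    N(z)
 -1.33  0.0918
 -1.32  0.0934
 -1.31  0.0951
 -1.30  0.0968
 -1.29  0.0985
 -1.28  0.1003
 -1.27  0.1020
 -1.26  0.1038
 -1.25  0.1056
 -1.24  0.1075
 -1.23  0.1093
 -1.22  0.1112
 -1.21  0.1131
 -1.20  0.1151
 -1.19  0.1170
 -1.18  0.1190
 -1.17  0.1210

σ√T = 0.28·√0.1667 = 0.1143
d₁ = [ln(12/14) + (0.076 − 0.032 + 0.28²/2)·0.1667] / 0.1143 = [-0.1542 + 0.0139] / 0.1143 = -1.2272 → -1.23
N(d₁) = N(-1.23) = 0.1093
Δ_put = exp(−qT)·(N(d₁) − 1) = 0.9947·(0.1093 − 1) = -0.8860

-0.8860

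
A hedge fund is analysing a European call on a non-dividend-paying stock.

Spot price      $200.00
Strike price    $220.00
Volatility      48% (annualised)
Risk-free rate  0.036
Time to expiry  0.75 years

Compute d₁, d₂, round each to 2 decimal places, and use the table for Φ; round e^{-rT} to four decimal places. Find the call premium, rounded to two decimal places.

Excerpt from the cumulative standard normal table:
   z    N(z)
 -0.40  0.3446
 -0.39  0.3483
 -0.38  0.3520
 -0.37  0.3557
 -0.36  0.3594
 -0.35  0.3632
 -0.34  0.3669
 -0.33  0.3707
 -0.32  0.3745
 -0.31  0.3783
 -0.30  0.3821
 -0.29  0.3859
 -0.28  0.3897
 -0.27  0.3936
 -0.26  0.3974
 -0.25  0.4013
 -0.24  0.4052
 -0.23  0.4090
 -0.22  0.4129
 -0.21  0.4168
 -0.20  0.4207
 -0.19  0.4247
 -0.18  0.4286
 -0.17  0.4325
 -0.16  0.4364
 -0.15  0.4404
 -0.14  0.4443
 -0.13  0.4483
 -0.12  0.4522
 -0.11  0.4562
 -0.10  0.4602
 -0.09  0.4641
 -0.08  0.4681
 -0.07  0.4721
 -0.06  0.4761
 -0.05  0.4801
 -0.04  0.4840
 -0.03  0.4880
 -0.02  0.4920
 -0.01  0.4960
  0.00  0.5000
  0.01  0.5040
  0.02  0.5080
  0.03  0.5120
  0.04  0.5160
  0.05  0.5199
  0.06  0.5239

σ√T = 0.48 × 0.8660 = 0.4157
d₁ = [ln(200/220) + (0.036 + 0.48²/2)·0.75] / 0.4157 = [-0.0953 + 0.1134] / 0.4157 = 0.0435 ≈ 0.04
d₂ = d₁ − σ√T = 0.0435 − 0.4157 = -0.3722 ≈ -0.37
e^(−rT) = e^(−0.036·0.75) = 0.9734
N(d₁) = N(0.04) = 0.5160;  N(d₂) = N(-0.37) = 0.3557
C = 200·0.5160 − 220·0.9734·0.3557 = 103.2000 − 76.1724 = 27.0276

$27.03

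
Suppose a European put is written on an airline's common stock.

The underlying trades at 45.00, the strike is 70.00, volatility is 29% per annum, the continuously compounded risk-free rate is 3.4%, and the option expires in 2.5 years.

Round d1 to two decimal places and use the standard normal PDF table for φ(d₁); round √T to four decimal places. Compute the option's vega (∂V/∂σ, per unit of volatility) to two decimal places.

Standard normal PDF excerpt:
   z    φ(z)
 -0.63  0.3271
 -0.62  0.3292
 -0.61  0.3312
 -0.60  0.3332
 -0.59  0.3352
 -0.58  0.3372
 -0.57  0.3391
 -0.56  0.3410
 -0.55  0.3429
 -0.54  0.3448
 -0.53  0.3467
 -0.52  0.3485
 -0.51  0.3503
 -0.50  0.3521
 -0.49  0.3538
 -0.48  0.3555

σ√T = 0.29·√2.5 = 0.4585
ln(S/K) + (r + σ²/2)T = ln(45/70) + (0.034 + 0.29²/2)·2.5 = -0.4418 + 0.1901 = -0.2517
d₁ = -0.2517 / 0.4585 = -0.5489 ⇒ -0.55
√T = √2.5 = 1.5811
φ(d₁) = φ(-0.55) = 0.3429
vega = S·φ(d₁)·√T = 45·0.3429·1.5811 = 24.3972

24.40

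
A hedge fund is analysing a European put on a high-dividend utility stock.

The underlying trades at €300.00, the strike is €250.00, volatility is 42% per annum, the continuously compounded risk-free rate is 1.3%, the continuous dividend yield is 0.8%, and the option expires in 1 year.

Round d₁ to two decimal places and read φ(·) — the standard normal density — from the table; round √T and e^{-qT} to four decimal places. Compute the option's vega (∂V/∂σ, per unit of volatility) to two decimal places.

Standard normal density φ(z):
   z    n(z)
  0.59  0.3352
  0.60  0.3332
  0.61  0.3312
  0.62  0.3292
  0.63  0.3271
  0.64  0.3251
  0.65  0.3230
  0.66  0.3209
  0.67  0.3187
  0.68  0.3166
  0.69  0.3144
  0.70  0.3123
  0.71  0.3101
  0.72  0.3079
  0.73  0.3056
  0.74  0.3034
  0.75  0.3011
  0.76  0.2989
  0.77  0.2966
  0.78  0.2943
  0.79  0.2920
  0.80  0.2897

T = 1;  σ√T = 0.4200
ln(S/K) + (r − q + σ²/2)T = ln(300/250) + (0.013 − 0.008 + 0.42²/2)·1 = 0.1823 + 0.0932 = 0.2755
d₁ = 0.2755 / 0.4200 = 0.6560 which rounds to 0.66
√T = √1 = 1.0000
φ(d₁) = φ(0.66) = 0.3209
e^(−qT) = e^(−0.008·1) = 0.9920
vega = S·e^(−qT)·φ(d₁)·√T = 300·0.9920·0.3209·1.0000 = 95.4998
(Call and put vega coincide under Black-Scholes.)

95.50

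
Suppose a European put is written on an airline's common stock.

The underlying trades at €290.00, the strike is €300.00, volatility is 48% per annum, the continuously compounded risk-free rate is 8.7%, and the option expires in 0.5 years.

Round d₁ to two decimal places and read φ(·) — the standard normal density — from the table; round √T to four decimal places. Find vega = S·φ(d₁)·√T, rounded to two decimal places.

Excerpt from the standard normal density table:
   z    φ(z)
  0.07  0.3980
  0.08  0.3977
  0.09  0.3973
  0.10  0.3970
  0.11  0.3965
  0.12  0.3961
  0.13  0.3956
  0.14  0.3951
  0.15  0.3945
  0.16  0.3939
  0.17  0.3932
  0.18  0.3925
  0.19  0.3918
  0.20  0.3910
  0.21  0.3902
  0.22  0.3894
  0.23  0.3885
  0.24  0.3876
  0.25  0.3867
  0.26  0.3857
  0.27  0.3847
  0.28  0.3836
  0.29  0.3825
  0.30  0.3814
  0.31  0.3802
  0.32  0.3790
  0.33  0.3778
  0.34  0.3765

T = 0.5;  σ√T = 0.3394
d₁ = [ln(290/300) + (0.087 + ½·0.48²)·0.5] / (σ√T) = (-0.0339 + 0.1011) / 0.3394 = 0.1980 → 0.20
√T = √0.5 = 0.7071
φ(d₁) = φ(0.20) = 0.3910
vega = S·φ(d₁)·√T = 290·0.3910·0.7071 = 80.1781

80.18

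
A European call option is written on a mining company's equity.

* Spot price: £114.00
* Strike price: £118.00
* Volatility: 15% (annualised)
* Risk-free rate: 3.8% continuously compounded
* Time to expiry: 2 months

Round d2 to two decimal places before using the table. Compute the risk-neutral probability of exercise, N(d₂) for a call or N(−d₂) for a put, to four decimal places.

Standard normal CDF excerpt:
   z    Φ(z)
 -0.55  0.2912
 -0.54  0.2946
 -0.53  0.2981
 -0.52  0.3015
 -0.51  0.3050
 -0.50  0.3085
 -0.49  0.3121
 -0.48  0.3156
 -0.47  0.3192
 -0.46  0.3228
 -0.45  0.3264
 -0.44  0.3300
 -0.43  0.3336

σ√T = 0.15 × 0.4082 = 0.0612
d₁ = [ln(114/118) + (0.038 + 0.15²/2)·0.1667] / 0.0612 = [-0.0345 + 0.0082] / 0.0612 = -0.4291 ≈ -0.43
d₂ = d₁ − σ√T = -0.4291 − 0.0612 = -0.4904 ≈ -0.49
Risk-neutral Pr[S_T > K] = N(d₂) = N(-0.49) = 0.3121

0.3121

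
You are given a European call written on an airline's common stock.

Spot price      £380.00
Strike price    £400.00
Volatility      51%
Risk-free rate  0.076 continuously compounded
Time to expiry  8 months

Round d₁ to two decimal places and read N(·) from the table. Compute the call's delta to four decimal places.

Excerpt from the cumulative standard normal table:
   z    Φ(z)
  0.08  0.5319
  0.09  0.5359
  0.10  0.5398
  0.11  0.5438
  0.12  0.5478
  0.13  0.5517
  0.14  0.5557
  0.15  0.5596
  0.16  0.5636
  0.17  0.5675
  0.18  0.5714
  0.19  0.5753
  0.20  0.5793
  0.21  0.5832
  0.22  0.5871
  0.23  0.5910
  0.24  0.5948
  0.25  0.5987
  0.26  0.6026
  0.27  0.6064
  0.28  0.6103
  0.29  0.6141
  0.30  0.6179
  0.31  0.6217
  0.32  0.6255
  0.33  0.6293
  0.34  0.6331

σ√T = 0.51 × 0.8165 = 0.4164
d₁ = [ln(380/400) + (0.076 + 0.51²/2)·0.6667] / 0.4164 = [-0.0513 + 0.1374] / 0.4164 = 0.2067 → 0.21
N(d₁) = N(0.21) = 0.5832
Δ_call = N(d₁) = 0.5832

0.5832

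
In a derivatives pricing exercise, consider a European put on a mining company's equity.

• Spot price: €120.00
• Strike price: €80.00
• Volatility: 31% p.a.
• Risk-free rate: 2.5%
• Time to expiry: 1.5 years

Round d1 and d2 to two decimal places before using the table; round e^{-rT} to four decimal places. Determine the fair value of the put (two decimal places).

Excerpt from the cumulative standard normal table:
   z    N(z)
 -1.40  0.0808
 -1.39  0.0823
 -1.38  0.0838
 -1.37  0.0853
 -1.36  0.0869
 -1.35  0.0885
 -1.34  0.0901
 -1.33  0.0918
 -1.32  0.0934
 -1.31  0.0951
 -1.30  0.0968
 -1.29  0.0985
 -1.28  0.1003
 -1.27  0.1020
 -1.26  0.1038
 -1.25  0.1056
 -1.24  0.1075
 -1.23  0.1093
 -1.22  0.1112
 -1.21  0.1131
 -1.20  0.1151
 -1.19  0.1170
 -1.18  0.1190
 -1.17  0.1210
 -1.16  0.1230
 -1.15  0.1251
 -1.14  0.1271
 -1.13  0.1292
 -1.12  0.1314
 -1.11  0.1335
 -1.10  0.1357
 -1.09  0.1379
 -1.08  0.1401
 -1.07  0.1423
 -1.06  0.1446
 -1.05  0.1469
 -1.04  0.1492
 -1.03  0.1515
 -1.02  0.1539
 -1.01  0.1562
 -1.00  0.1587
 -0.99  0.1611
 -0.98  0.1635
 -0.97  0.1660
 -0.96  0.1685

€2.17

σ√T = 0.31·√1.5 = 0.3797
ln(S/K) + (r + σ²/2)T = ln(120/80) + (0.025 + 0.31²/2)·1.5 = 0.4055 + 0.1096 = 0.5150
d₁ = 0.5150 / 0.3797 = 1.3565 ⇒ 1.36
d₂ = d₁ − σ√T = 1.3565 − 0.3797 = 0.9769 ⇒ 0.98
e^(−rT) = e^(−0.025·1.5) = 0.9632
N(−d₂) = N(-0.98) = 0.1635;  N(−d₁) = N(-1.36) = 0.0869
P = 80·0.9632·0.1635 − 120·0.0869 = 12.5987 − 10.4280 = 2.1707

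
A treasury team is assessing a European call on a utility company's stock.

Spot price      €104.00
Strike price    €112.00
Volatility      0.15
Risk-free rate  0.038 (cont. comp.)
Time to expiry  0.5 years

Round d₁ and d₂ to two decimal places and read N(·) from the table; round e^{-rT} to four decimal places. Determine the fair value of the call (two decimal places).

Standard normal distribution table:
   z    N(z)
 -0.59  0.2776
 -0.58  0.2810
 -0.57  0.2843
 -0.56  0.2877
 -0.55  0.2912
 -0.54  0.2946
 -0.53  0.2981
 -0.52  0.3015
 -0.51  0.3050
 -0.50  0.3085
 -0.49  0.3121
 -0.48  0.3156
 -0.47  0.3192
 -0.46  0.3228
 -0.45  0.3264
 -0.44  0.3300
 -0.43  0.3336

€1.95

T = 0.5;  σ√T = 0.1061
d₁ = [ln(104/112) + (0.038 + 0.15²/2)·0.5] / 0.1061 = [-0.0741 + 0.0246] / 0.1061 = -0.4665 ≈ -0.47
d₂ = d₁ − σ√T = -0.4665 − 0.1061 = -0.5726 ≈ -0.57
exp(−rT) = exp(−0.038·0.5) = 0.9812
N(d₁) = N(-0.47) = 0.3192;  N(d₂) = N(-0.57) = 0.2843
C = 104·0.3192 − 112·0.9812·0.2843 = 33.1968 − 31.2430 = 1.9538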